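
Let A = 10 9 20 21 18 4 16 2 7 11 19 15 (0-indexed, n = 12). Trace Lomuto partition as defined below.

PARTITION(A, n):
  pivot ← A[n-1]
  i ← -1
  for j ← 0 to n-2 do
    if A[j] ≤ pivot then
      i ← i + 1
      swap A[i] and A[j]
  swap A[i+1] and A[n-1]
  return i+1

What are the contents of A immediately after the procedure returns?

10 9 4 2 7 11 15 21 18 20 19 16

pivot=15, i=-1
j=0: 10≤15, i=0, swap(0,0) ⇒ 10 9 20 21 18 4 16 2 7 11 19 15
j=1: 9≤15, i=1, swap(1,1) ⇒ 10 9 20 21 18 4 16 2 7 11 19 15
j=2: 20>15, skip
j=3: 21>15, skip
j=4: 18>15, skip
j=5: 4≤15, i=2, swap(2,5) ⇒ 10 9 4 21 18 20 16 2 7 11 19 15
j=6: 16>15, skip
j=7: 2≤15, i=3, swap(3,7) ⇒ 10 9 4 2 18 20 16 21 7 11 19 15
j=8: 7≤15, i=4, swap(4,8) ⇒ 10 9 4 2 7 20 16 21 18 11 19 15
j=9: 11≤15, i=5, swap(5,9) ⇒ 10 9 4 2 7 11 16 21 18 20 19 15
j=10: 19>15, skip
swap(6,11) ⇒ 10 9 4 2 7 11 15 21 18 20 19 16; return 6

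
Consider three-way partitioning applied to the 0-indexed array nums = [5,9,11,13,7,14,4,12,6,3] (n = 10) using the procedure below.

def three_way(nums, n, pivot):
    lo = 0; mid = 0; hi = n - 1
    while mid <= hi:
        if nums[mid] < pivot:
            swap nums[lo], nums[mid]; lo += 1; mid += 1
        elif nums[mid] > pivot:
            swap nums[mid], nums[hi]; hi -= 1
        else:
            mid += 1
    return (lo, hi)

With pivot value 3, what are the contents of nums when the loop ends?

[3,11,13,7,14,4,12,6,9,5]

pivot = 3; lo=0, mid=0, hi=9
nums[mid]=5>3: swap nums[0],nums[9]; hi=8 → [3,9,11,13,7,14,4,12,6,5]
nums[mid]=3=3: mid=1
nums[mid]=9>3: swap nums[1],nums[8]; hi=7 → [3,6,11,13,7,14,4,12,9,5]
nums[mid]=6>3: swap nums[1],nums[7]; hi=6 → [3,12,11,13,7,14,4,6,9,5]
nums[mid]=12>3: swap nums[1],nums[6]; hi=5 → [3,4,11,13,7,14,12,6,9,5]
nums[mid]=4>3: swap nums[1],nums[5]; hi=4 → [3,14,11,13,7,4,12,6,9,5]
nums[mid]=14>3: swap nums[1],nums[4]; hi=3 → [3,7,11,13,14,4,12,6,9,5]
nums[mid]=7>3: swap nums[1],nums[3]; hi=2 → [3,13,11,7,14,4,12,6,9,5]
nums[mid]=13>3: swap nums[1],nums[2]; hi=1 → [3,11,13,7,14,4,12,6,9,5]
nums[mid]=11>3: swap nums[1],nums[1]; hi=0 → [3,11,13,7,14,4,12,6,9,5]
end: lo=0, hi=0; nums = [3,11,13,7,14,4,12,6,9,5]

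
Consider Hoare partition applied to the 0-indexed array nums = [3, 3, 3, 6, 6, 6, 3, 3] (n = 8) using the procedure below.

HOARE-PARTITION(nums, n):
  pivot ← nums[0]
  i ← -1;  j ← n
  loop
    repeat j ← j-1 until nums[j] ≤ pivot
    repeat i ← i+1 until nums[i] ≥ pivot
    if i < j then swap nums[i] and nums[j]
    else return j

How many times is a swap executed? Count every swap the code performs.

pivot = nums[0] = 3; i = -1, j = 8
j→7 (nums[7]=3≤3), i→0 (nums[0]=3≥3); i<j, swap → [3, 3, 3, 6, 6, 6, 3, 3]
j→6 (nums[6]=3≤3), i→1 (nums[1]=3≥3); i<j, swap → [3, 3, 3, 6, 6, 6, 3, 3]
j→2, i→2; i≥j, return j=2. nums = [3, 3, 3, 6, 6, 6, 3, 3]

2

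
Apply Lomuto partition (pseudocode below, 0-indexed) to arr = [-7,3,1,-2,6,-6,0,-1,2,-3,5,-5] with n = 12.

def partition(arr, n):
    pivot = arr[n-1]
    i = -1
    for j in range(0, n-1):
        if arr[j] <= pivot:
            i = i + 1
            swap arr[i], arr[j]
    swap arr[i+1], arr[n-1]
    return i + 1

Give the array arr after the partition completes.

pivot=-5, i=-1
j=0: -7≤-5, i=0, swap(0,0) ⇒ [-7,3,1,-2,6,-6,0,-1,2,-3,5,-5]
j=1: 3>-5, skip
j=2: 1>-5, skip
j=3: -2>-5, skip
j=4: 6>-5, skip
j=5: -6≤-5, i=1, swap(1,5) ⇒ [-7,-6,1,-2,6,3,0,-1,2,-3,5,-5]
j=6: 0>-5, skip
j=7: -1>-5, skip
j=8: 2>-5, skip
j=9: -3>-5, skip
j=10: 5>-5, skip
swap(2,11) ⇒ [-7,-6,-5,-2,6,3,0,-1,2,-3,5,1]; return 2

[-7,-6,-5,-2,6,3,0,-1,2,-3,5,1]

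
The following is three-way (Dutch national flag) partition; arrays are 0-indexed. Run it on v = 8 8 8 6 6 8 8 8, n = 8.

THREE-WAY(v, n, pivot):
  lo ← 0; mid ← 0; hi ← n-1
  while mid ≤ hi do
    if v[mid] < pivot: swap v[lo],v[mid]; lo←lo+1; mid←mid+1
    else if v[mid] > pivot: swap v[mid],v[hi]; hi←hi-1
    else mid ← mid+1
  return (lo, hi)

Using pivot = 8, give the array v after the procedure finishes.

6 6 8 8 8 8 8 8

pivot = 8; lo=0, mid=0, hi=7
v[mid]=8=8: mid=1
v[mid]=8=8: mid=2
v[mid]=8=8: mid=3
v[mid]=6<8: swap v[0],v[3]; lo=1,mid=4 → 6 8 8 8 6 8 8 8
v[mid]=6<8: swap v[1],v[4]; lo=2,mid=5 → 6 6 8 8 8 8 8 8
v[mid]=8=8: mid=6
v[mid]=8=8: mid=7
v[mid]=8=8: mid=8
end: lo=2, hi=7; v = 6 6 8 8 8 8 8 8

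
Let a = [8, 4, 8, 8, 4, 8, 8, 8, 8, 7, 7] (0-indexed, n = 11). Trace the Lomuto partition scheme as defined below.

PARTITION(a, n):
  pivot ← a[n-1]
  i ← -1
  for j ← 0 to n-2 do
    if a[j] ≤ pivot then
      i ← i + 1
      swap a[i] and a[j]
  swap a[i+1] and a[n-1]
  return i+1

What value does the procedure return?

pivot = a[10] = 7; i = -1
j=0: a[0]=8 > 7 → no swap
j=1: a[1]=4 ≤ 7 → i=0, swap a[0],a[1] → [4, 8, 8, 8, 4, 8, 8, 8, 8, 7, 7]
j=2: a[2]=8 > 7 → no swap
j=3: a[3]=8 > 7 → no swap
j=4: a[4]=4 ≤ 7 → i=1, swap a[1],a[4] → [4, 4, 8, 8, 8, 8, 8, 8, 8, 7, 7]
j=5: a[5]=8 > 7 → no swap
j=6: a[6]=8 > 7 → no swap
j=7: a[7]=8 > 7 → no swap
j=8: a[8]=8 > 7 → no swap
j=9: a[9]=7 ≤ 7 → i=2, swap a[2],a[9] → [4, 4, 7, 8, 8, 8, 8, 8, 8, 8, 7]
final swap a[3],a[10] → [4, 4, 7, 7, 8, 8, 8, 8, 8, 8, 8]; return 3

3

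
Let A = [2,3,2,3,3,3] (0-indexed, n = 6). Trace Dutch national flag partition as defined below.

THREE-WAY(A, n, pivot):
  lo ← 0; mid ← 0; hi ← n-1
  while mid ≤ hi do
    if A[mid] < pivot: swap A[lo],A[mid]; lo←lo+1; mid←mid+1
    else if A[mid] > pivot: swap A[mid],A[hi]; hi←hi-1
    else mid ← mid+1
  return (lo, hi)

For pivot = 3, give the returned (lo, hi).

(2, 5)

lo=0 mid=0 hi=5
2<3: swap(0,0), lo=1 mid=1 ⇒ [2,3,2,3,3,3]
3=3: mid=2
2<3: swap(1,2), lo=2 mid=3 ⇒ [2,2,3,3,3,3]
3=3: mid=4
3=3: mid=5
3=3: mid=6
done. lo=2 hi=5; A=[2,2,3,3,3,3]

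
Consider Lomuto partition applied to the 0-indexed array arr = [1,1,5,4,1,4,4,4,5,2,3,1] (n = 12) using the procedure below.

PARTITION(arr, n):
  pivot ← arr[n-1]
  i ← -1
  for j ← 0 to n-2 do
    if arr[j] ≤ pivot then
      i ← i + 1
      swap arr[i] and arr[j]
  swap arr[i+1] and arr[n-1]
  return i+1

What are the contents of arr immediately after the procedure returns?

[1,1,1,1,5,4,4,4,5,2,3,4]

pivot=1, i=-1
j=0: 1≤1, i=0, swap(0,0) ⇒ [1,1,5,4,1,4,4,4,5,2,3,1]
j=1: 1≤1, i=1, swap(1,1) ⇒ [1,1,5,4,1,4,4,4,5,2,3,1]
j=2: 5>1, skip
j=3: 4>1, skip
j=4: 1≤1, i=2, swap(2,4) ⇒ [1,1,1,4,5,4,4,4,5,2,3,1]
j=5: 4>1, skip
j=6: 4>1, skip
j=7: 4>1, skip
j=8: 5>1, skip
j=9: 2>1, skip
j=10: 3>1, skip
swap(3,11) ⇒ [1,1,1,1,5,4,4,4,5,2,3,4]; return 3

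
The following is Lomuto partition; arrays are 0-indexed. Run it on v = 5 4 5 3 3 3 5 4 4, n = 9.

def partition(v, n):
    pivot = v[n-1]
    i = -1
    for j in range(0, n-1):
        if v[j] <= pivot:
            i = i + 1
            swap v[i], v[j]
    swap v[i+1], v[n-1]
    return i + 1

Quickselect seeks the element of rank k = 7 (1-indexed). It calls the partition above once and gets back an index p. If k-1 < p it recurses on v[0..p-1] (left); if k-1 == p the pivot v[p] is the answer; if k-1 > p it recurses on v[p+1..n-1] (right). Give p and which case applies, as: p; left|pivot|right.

pivot=4, i=-1
j=0: 5>4, skip
j=1: 4≤4, i=0, swap(0,1) ⇒ 4 5 5 3 3 3 5 4 4
j=2: 5>4, skip
j=3: 3≤4, i=1, swap(1,3) ⇒ 4 3 5 5 3 3 5 4 4
j=4: 3≤4, i=2, swap(2,4) ⇒ 4 3 3 5 5 3 5 4 4
j=5: 3≤4, i=3, swap(3,5) ⇒ 4 3 3 3 5 5 5 4 4
j=6: 5>4, skip
j=7: 4≤4, i=4, swap(4,7) ⇒ 4 3 3 3 4 5 5 5 4
swap(5,8) ⇒ 4 3 3 3 4 4 5 5 5; return 5
p = 5; k-1 = 6 > 5 ⇒ right

5; right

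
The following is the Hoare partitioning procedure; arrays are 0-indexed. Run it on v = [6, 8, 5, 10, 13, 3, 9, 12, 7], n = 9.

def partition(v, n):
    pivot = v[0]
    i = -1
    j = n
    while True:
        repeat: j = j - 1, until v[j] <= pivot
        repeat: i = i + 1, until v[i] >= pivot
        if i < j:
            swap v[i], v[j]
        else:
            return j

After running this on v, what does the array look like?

[3, 5, 8, 10, 13, 6, 9, 12, 7]

pivot = v[0] = 6; i = -1, j = 9
j→5 (v[5]=3≤6), i→0 (v[0]=6≥6); i<j, swap → [3, 8, 5, 10, 13, 6, 9, 12, 7]
j→2 (v[2]=5≤6), i→1 (v[1]=8≥6); i<j, swap → [3, 5, 8, 10, 13, 6, 9, 12, 7]
j→1, i→2; i≥j, return j=1. v = [3, 5, 8, 10, 13, 6, 9, 12, 7]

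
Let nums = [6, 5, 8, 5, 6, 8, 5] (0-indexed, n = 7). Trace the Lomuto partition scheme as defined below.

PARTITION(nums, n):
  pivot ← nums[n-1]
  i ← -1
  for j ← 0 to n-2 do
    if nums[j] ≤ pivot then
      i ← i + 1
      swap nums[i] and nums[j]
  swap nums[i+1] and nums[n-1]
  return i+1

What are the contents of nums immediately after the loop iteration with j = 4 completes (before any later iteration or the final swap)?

[5, 5, 8, 6, 6, 8, 5]

pivot=5, i=-1
j=0: 6>5, skip
j=1: 5≤5, i=0, swap(0,1) ⇒ [5, 6, 8, 5, 6, 8, 5]
j=2: 8>5, skip
j=3: 5≤5, i=1, swap(1,3) ⇒ [5, 5, 8, 6, 6, 8, 5]
j=4: 6>5, skip
(after j=4) nums = [5, 5, 8, 6, 6, 8, 5]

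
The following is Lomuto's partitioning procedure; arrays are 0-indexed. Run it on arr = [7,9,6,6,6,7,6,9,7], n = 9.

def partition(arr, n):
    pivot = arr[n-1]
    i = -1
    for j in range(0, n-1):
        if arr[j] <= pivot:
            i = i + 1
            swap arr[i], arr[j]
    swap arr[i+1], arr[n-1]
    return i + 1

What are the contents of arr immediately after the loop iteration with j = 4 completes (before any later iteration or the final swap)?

[7,6,6,6,9,7,6,9,7]

pivot=7, i=-1
j=0: 7≤7, i=0, swap(0,0) ⇒ [7,9,6,6,6,7,6,9,7]
j=1: 9>7, skip
j=2: 6≤7, i=1, swap(1,2) ⇒ [7,6,9,6,6,7,6,9,7]
j=3: 6≤7, i=2, swap(2,3) ⇒ [7,6,6,9,6,7,6,9,7]
j=4: 6≤7, i=3, swap(3,4) ⇒ [7,6,6,6,9,7,6,9,7]
(after j=4) arr = [7,6,6,6,9,7,6,9,7]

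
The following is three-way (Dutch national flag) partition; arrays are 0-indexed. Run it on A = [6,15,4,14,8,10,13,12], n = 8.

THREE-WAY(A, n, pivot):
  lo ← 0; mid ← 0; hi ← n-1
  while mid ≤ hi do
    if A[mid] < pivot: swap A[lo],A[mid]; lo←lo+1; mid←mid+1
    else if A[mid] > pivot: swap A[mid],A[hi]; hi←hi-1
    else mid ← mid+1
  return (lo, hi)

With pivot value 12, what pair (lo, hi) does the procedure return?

pivot = 12; lo=0, mid=0, hi=7
A[mid]=6<12: swap A[0],A[0]; lo=1,mid=1 → [6,15,4,14,8,10,13,12]
A[mid]=15>12: swap A[1],A[7]; hi=6 → [6,12,4,14,8,10,13,15]
A[mid]=12=12: mid=2
A[mid]=4<12: swap A[1],A[2]; lo=2,mid=3 → [6,4,12,14,8,10,13,15]
A[mid]=14>12: swap A[3],A[6]; hi=5 → [6,4,12,13,8,10,14,15]
A[mid]=13>12: swap A[3],A[5]; hi=4 → [6,4,12,10,8,13,14,15]
A[mid]=10<12: swap A[2],A[3]; lo=3,mid=4 → [6,4,10,12,8,13,14,15]
A[mid]=8<12: swap A[3],A[4]; lo=4,mid=5 → [6,4,10,8,12,13,14,15]
end: lo=4, hi=4; A = [6,4,10,8,12,13,14,15]

(4, 4)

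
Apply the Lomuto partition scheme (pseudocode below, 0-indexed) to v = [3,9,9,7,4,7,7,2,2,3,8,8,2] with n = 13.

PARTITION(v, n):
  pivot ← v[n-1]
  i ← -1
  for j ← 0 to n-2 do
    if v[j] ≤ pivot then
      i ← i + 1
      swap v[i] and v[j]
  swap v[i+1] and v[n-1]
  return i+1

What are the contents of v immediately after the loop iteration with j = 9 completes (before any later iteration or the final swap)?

pivot = v[12] = 2; i = -1
j=0: v[0]=3 > 2 → no swap
j=1: v[1]=9 > 2 → no swap
j=2: v[2]=9 > 2 → no swap
j=3: v[3]=7 > 2 → no swap
j=4: v[4]=4 > 2 → no swap
j=5: v[5]=7 > 2 → no swap
j=6: v[6]=7 > 2 → no swap
j=7: v[7]=2 ≤ 2 → i=0, swap v[0],v[7] → [2,9,9,7,4,7,7,3,2,3,8,8,2]
j=8: v[8]=2 ≤ 2 → i=1, swap v[1],v[8] → [2,2,9,7,4,7,7,3,9,3,8,8,2]
j=9: v[9]=3 > 2 → no swap
(after j=9) v = [2,2,9,7,4,7,7,3,9,3,8,8,2]

[2,2,9,7,4,7,7,3,9,3,8,8,2]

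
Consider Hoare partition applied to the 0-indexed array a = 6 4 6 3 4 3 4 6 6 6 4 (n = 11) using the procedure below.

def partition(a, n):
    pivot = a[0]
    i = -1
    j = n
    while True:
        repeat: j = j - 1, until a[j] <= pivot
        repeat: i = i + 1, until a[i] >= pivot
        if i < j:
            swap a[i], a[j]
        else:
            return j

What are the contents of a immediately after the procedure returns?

pivot=6
j stops at 10 (4), i stops at 0 (6); swap ⇒ 4 4 6 3 4 3 4 6 6 6 6
j stops at 9 (6), i stops at 2 (6); swap ⇒ 4 4 6 3 4 3 4 6 6 6 6
j stops at 8 (6), i stops at 7 (6); swap ⇒ 4 4 6 3 4 3 4 6 6 6 6
j stops at 7, i stops at 8; i≥j ⇒ return 7. a=4 4 6 3 4 3 4 6 6 6 6

4 4 6 3 4 3 4 6 6 6 6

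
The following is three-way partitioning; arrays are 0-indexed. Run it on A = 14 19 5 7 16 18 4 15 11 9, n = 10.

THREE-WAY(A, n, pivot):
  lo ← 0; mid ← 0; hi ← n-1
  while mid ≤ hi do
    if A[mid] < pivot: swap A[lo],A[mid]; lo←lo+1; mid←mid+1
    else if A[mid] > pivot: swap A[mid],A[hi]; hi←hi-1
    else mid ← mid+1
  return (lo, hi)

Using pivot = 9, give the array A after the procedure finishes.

pivot = 9; lo=0, mid=0, hi=9
A[mid]=14>9: swap A[0],A[9]; hi=8 → 9 19 5 7 16 18 4 15 11 14
A[mid]=9=9: mid=1
A[mid]=19>9: swap A[1],A[8]; hi=7 → 9 11 5 7 16 18 4 15 19 14
A[mid]=11>9: swap A[1],A[7]; hi=6 → 9 15 5 7 16 18 4 11 19 14
A[mid]=15>9: swap A[1],A[6]; hi=5 → 9 4 5 7 16 18 15 11 19 14
A[mid]=4<9: swap A[0],A[1]; lo=1,mid=2 → 4 9 5 7 16 18 15 11 19 14
A[mid]=5<9: swap A[1],A[2]; lo=2,mid=3 → 4 5 9 7 16 18 15 11 19 14
A[mid]=7<9: swap A[2],A[3]; lo=3,mid=4 → 4 5 7 9 16 18 15 11 19 14
A[mid]=16>9: swap A[4],A[5]; hi=4 → 4 5 7 9 18 16 15 11 19 14
A[mid]=18>9: swap A[4],A[4]; hi=3 → 4 5 7 9 18 16 15 11 19 14
end: lo=3, hi=3; A = 4 5 7 9 18 16 15 11 19 14

4 5 7 9 18 16 15 11 19 14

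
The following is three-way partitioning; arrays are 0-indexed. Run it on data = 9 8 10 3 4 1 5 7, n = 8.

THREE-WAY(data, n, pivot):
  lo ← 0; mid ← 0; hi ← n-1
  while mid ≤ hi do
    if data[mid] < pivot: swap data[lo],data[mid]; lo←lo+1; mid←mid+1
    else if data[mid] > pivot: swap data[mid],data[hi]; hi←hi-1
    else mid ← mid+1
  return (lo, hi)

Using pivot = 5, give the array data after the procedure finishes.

1 4 3 5 10 8 7 9

pivot = 5; lo=0, mid=0, hi=7
data[mid]=9>5: swap data[0],data[7]; hi=6 → 7 8 10 3 4 1 5 9
data[mid]=7>5: swap data[0],data[6]; hi=5 → 5 8 10 3 4 1 7 9
data[mid]=5=5: mid=1
data[mid]=8>5: swap data[1],data[5]; hi=4 → 5 1 10 3 4 8 7 9
data[mid]=1<5: swap data[0],data[1]; lo=1,mid=2 → 1 5 10 3 4 8 7 9
data[mid]=10>5: swap data[2],data[4]; hi=3 → 1 5 4 3 10 8 7 9
data[mid]=4<5: swap data[1],data[2]; lo=2,mid=3 → 1 4 5 3 10 8 7 9
data[mid]=3<5: swap data[2],data[3]; lo=3,mid=4 → 1 4 3 5 10 8 7 9
end: lo=3, hi=3; data = 1 4 3 5 10 8 7 9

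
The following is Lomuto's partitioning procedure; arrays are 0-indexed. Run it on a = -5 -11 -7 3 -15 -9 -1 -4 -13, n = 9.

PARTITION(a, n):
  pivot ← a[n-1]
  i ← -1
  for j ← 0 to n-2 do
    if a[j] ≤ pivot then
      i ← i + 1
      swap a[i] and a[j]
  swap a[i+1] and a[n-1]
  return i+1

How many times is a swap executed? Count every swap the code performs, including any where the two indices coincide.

pivot = a[8] = -13; i = -1
j=0: a[0]=-5 > -13 → no swap
j=1: a[1]=-11 > -13 → no swap
j=2: a[2]=-7 > -13 → no swap
j=3: a[3]=3 > -13 → no swap
j=4: a[4]=-15 ≤ -13 → i=0, swap a[0],a[4] → -15 -11 -7 3 -5 -9 -1 -4 -13
j=5: a[5]=-9 > -13 → no swap
j=6: a[6]=-1 > -13 → no swap
j=7: a[7]=-4 > -13 → no swap
final swap a[1],a[8] → -15 -13 -7 3 -5 -9 -1 -4 -11; return 1

2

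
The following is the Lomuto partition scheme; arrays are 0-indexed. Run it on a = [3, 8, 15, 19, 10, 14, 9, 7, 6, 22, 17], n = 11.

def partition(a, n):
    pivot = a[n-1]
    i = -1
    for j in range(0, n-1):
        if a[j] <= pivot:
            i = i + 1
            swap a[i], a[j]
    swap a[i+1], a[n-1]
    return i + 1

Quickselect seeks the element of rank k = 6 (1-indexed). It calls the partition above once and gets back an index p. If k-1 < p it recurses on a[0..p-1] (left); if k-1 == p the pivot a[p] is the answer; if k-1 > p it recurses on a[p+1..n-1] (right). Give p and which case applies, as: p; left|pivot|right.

pivot=17, i=-1
j=0: 3≤17, i=0, swap(0,0) ⇒ [3, 8, 15, 19, 10, 14, 9, 7, 6, 22, 17]
j=1: 8≤17, i=1, swap(1,1) ⇒ [3, 8, 15, 19, 10, 14, 9, 7, 6, 22, 17]
j=2: 15≤17, i=2, swap(2,2) ⇒ [3, 8, 15, 19, 10, 14, 9, 7, 6, 22, 17]
j=3: 19>17, skip
j=4: 10≤17, i=3, swap(3,4) ⇒ [3, 8, 15, 10, 19, 14, 9, 7, 6, 22, 17]
j=5: 14≤17, i=4, swap(4,5) ⇒ [3, 8, 15, 10, 14, 19, 9, 7, 6, 22, 17]
j=6: 9≤17, i=5, swap(5,6) ⇒ [3, 8, 15, 10, 14, 9, 19, 7, 6, 22, 17]
j=7: 7≤17, i=6, swap(6,7) ⇒ [3, 8, 15, 10, 14, 9, 7, 19, 6, 22, 17]
j=8: 6≤17, i=7, swap(7,8) ⇒ [3, 8, 15, 10, 14, 9, 7, 6, 19, 22, 17]
j=9: 22>17, skip
swap(8,10) ⇒ [3, 8, 15, 10, 14, 9, 7, 6, 17, 22, 19]; return 8
p = 8; k-1 = 5 < 8 ⇒ left

8; left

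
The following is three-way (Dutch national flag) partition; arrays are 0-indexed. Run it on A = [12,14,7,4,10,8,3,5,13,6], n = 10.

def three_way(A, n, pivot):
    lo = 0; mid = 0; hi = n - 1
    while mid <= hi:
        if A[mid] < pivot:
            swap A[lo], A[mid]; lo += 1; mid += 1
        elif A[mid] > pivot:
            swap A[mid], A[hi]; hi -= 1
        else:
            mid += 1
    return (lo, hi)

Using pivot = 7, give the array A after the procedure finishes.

pivot = 7; lo=0, mid=0, hi=9
A[mid]=12>7: swap A[0],A[9]; hi=8 → [6,14,7,4,10,8,3,5,13,12]
A[mid]=6<7: swap A[0],A[0]; lo=1,mid=1 → [6,14,7,4,10,8,3,5,13,12]
A[mid]=14>7: swap A[1],A[8]; hi=7 → [6,13,7,4,10,8,3,5,14,12]
A[mid]=13>7: swap A[1],A[7]; hi=6 → [6,5,7,4,10,8,3,13,14,12]
A[mid]=5<7: swap A[1],A[1]; lo=2,mid=2 → [6,5,7,4,10,8,3,13,14,12]
A[mid]=7=7: mid=3
A[mid]=4<7: swap A[2],A[3]; lo=3,mid=4 → [6,5,4,7,10,8,3,13,14,12]
A[mid]=10>7: swap A[4],A[6]; hi=5 → [6,5,4,7,3,8,10,13,14,12]
A[mid]=3<7: swap A[3],A[4]; lo=4,mid=5 → [6,5,4,3,7,8,10,13,14,12]
A[mid]=8>7: swap A[5],A[5]; hi=4 → [6,5,4,3,7,8,10,13,14,12]
end: lo=4, hi=4; A = [6,5,4,3,7,8,10,13,14,12]

[6,5,4,3,7,8,10,13,14,12]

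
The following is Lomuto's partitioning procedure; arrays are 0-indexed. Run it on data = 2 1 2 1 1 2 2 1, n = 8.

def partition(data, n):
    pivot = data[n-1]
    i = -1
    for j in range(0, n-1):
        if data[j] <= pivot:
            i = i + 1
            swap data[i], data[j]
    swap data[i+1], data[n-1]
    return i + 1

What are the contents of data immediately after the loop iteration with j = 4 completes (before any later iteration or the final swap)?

pivot = data[7] = 1; i = -1
j=0: data[0]=2 > 1 → no swap
j=1: data[1]=1 ≤ 1 → i=0, swap data[0],data[1] → 1 2 2 1 1 2 2 1
j=2: data[2]=2 > 1 → no swap
j=3: data[3]=1 ≤ 1 → i=1, swap data[1],data[3] → 1 1 2 2 1 2 2 1
j=4: data[4]=1 ≤ 1 → i=2, swap data[2],data[4] → 1 1 1 2 2 2 2 1
(after j=4) data = 1 1 1 2 2 2 2 1

1 1 1 2 2 2 2 1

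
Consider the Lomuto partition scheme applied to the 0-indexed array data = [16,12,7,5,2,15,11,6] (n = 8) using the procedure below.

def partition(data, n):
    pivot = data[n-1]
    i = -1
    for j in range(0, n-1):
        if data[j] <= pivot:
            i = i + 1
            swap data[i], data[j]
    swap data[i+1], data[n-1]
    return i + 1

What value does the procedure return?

pivot = data[7] = 6; i = -1
j=0: data[0]=16 > 6 → no swap
j=1: data[1]=12 > 6 → no swap
j=2: data[2]=7 > 6 → no swap
j=3: data[3]=5 ≤ 6 → i=0, swap data[0],data[3] → [5,12,7,16,2,15,11,6]
j=4: data[4]=2 ≤ 6 → i=1, swap data[1],data[4] → [5,2,7,16,12,15,11,6]
j=5: data[5]=15 > 6 → no swap
j=6: data[6]=11 > 6 → no swap
final swap data[2],data[7] → [5,2,6,16,12,15,11,7]; return 2

2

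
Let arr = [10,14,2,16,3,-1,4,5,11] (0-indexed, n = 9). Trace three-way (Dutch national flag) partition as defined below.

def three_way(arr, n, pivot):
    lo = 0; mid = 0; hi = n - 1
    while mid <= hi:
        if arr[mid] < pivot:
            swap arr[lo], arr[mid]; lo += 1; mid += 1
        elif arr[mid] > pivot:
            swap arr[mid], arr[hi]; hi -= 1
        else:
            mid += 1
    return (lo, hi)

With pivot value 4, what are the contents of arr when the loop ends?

pivot = 4; lo=0, mid=0, hi=8
arr[mid]=10>4: swap arr[0],arr[8]; hi=7 → [11,14,2,16,3,-1,4,5,10]
arr[mid]=11>4: swap arr[0],arr[7]; hi=6 → [5,14,2,16,3,-1,4,11,10]
arr[mid]=5>4: swap arr[0],arr[6]; hi=5 → [4,14,2,16,3,-1,5,11,10]
arr[mid]=4=4: mid=1
arr[mid]=14>4: swap arr[1],arr[5]; hi=4 → [4,-1,2,16,3,14,5,11,10]
arr[mid]=-1<4: swap arr[0],arr[1]; lo=1,mid=2 → [-1,4,2,16,3,14,5,11,10]
arr[mid]=2<4: swap arr[1],arr[2]; lo=2,mid=3 → [-1,2,4,16,3,14,5,11,10]
arr[mid]=16>4: swap arr[3],arr[4]; hi=3 → [-1,2,4,3,16,14,5,11,10]
arr[mid]=3<4: swap arr[2],arr[3]; lo=3,mid=4 → [-1,2,3,4,16,14,5,11,10]
end: lo=3, hi=3; arr = [-1,2,3,4,16,14,5,11,10]

[-1,2,3,4,16,14,5,11,10]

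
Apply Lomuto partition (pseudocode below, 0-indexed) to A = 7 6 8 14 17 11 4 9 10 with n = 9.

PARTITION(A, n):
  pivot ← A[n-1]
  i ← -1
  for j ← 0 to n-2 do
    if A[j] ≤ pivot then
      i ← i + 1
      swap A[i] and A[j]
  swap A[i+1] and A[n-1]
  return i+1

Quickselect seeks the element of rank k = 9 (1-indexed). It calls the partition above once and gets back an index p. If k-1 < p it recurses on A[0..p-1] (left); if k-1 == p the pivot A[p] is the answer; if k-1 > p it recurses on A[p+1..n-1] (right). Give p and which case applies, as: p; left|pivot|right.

5; right

pivot = A[8] = 10; i = -1
j=0: A[0]=7 ≤ 10 → i=0, swap A[0],A[0] (no change) → 7 6 8 14 17 11 4 9 10
j=1: A[1]=6 ≤ 10 → i=1, swap A[1],A[1] (no change) → 7 6 8 14 17 11 4 9 10
j=2: A[2]=8 ≤ 10 → i=2, swap A[2],A[2] (no change) → 7 6 8 14 17 11 4 9 10
j=3: A[3]=14 > 10 → no swap
j=4: A[4]=17 > 10 → no swap
j=5: A[5]=11 > 10 → no swap
j=6: A[6]=4 ≤ 10 → i=3, swap A[3],A[6] → 7 6 8 4 17 11 14 9 10
j=7: A[7]=9 ≤ 10 → i=4, swap A[4],A[7] → 7 6 8 4 9 11 14 17 10
final swap A[5],A[8] → 7 6 8 4 9 10 14 17 11; return 5
p = 5; k-1 = 8 > 5 ⇒ right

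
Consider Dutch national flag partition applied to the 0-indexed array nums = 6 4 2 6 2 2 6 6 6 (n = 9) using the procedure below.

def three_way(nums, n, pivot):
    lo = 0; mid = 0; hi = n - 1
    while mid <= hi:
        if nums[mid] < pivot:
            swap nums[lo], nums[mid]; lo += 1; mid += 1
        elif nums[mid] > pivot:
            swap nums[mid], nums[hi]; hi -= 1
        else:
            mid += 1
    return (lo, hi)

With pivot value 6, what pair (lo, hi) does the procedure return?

(4, 8)

pivot = 6; lo=0, mid=0, hi=8
nums[mid]=6=6: mid=1
nums[mid]=4<6: swap nums[0],nums[1]; lo=1,mid=2 → 4 6 2 6 2 2 6 6 6
nums[mid]=2<6: swap nums[1],nums[2]; lo=2,mid=3 → 4 2 6 6 2 2 6 6 6
nums[mid]=6=6: mid=4
nums[mid]=2<6: swap nums[2],nums[4]; lo=3,mid=5 → 4 2 2 6 6 2 6 6 6
nums[mid]=2<6: swap nums[3],nums[5]; lo=4,mid=6 → 4 2 2 2 6 6 6 6 6
nums[mid]=6=6: mid=7
nums[mid]=6=6: mid=8
nums[mid]=6=6: mid=9
end: lo=4, hi=8; nums = 4 2 2 2 6 6 6 6 6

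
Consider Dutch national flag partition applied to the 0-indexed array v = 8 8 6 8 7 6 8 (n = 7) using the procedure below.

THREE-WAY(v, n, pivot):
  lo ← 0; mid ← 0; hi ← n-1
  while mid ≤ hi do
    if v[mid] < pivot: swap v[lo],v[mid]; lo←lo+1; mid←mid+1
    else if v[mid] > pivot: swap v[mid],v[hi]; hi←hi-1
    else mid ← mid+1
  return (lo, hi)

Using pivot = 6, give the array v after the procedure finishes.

pivot = 6; lo=0, mid=0, hi=6
v[mid]=8>6: swap v[0],v[6]; hi=5 → 8 8 6 8 7 6 8
v[mid]=8>6: swap v[0],v[5]; hi=4 → 6 8 6 8 7 8 8
v[mid]=6=6: mid=1
v[mid]=8>6: swap v[1],v[4]; hi=3 → 6 7 6 8 8 8 8
v[mid]=7>6: swap v[1],v[3]; hi=2 → 6 8 6 7 8 8 8
v[mid]=8>6: swap v[1],v[2]; hi=1 → 6 6 8 7 8 8 8
v[mid]=6=6: mid=2
end: lo=0, hi=1; v = 6 6 8 7 8 8 8

6 6 8 7 8 8 8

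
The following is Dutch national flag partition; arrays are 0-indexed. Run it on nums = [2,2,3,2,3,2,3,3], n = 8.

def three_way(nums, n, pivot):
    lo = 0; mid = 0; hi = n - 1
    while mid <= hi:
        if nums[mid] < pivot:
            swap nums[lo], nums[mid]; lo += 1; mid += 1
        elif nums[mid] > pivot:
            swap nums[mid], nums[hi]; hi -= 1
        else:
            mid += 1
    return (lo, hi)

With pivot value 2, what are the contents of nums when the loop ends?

pivot = 2; lo=0, mid=0, hi=7
nums[mid]=2=2: mid=1
nums[mid]=2=2: mid=2
nums[mid]=3>2: swap nums[2],nums[7]; hi=6 → [2,2,3,2,3,2,3,3]
nums[mid]=3>2: swap nums[2],nums[6]; hi=5 → [2,2,3,2,3,2,3,3]
nums[mid]=3>2: swap nums[2],nums[5]; hi=4 → [2,2,2,2,3,3,3,3]
nums[mid]=2=2: mid=3
nums[mid]=2=2: mid=4
nums[mid]=3>2: swap nums[4],nums[4]; hi=3 → [2,2,2,2,3,3,3,3]
end: lo=0, hi=3; nums = [2,2,2,2,3,3,3,3]

[2,2,2,2,3,3,3,3]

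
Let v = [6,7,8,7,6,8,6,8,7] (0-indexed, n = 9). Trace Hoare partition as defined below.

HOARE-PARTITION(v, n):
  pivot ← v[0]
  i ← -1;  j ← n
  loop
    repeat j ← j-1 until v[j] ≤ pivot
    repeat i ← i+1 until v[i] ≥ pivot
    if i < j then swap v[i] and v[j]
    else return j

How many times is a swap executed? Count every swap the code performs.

2

pivot=6
j stops at 6 (6), i stops at 0 (6); swap ⇒ [6,7,8,7,6,8,6,8,7]
j stops at 4 (6), i stops at 1 (7); swap ⇒ [6,6,8,7,7,8,6,8,7]
j stops at 1, i stops at 2; i≥j ⇒ return 1. v=[6,6,8,7,7,8,6,8,7]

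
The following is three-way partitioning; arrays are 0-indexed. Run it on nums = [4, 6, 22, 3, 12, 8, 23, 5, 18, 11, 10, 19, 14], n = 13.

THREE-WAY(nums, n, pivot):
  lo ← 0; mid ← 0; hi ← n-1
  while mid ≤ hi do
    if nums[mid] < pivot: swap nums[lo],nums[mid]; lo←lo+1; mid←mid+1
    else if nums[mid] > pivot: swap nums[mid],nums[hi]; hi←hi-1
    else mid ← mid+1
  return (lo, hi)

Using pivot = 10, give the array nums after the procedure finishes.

[4, 6, 3, 5, 8, 10, 23, 18, 11, 12, 19, 14, 22]

pivot = 10; lo=0, mid=0, hi=12
nums[mid]=4<10: swap nums[0],nums[0]; lo=1,mid=1 → [4, 6, 22, 3, 12, 8, 23, 5, 18, 11, 10, 19, 14]
nums[mid]=6<10: swap nums[1],nums[1]; lo=2,mid=2 → [4, 6, 22, 3, 12, 8, 23, 5, 18, 11, 10, 19, 14]
nums[mid]=22>10: swap nums[2],nums[12]; hi=11 → [4, 6, 14, 3, 12, 8, 23, 5, 18, 11, 10, 19, 22]
nums[mid]=14>10: swap nums[2],nums[11]; hi=10 → [4, 6, 19, 3, 12, 8, 23, 5, 18, 11, 10, 14, 22]
nums[mid]=19>10: swap nums[2],nums[10]; hi=9 → [4, 6, 10, 3, 12, 8, 23, 5, 18, 11, 19, 14, 22]
nums[mid]=10=10: mid=3
nums[mid]=3<10: swap nums[2],nums[3]; lo=3,mid=4 → [4, 6, 3, 10, 12, 8, 23, 5, 18, 11, 19, 14, 22]
nums[mid]=12>10: swap nums[4],nums[9]; hi=8 → [4, 6, 3, 10, 11, 8, 23, 5, 18, 12, 19, 14, 22]
nums[mid]=11>10: swap nums[4],nums[8]; hi=7 → [4, 6, 3, 10, 18, 8, 23, 5, 11, 12, 19, 14, 22]
nums[mid]=18>10: swap nums[4],nums[7]; hi=6 → [4, 6, 3, 10, 5, 8, 23, 18, 11, 12, 19, 14, 22]
nums[mid]=5<10: swap nums[3],nums[4]; lo=4,mid=5 → [4, 6, 3, 5, 10, 8, 23, 18, 11, 12, 19, 14, 22]
nums[mid]=8<10: swap nums[4],nums[5]; lo=5,mid=6 → [4, 6, 3, 5, 8, 10, 23, 18, 11, 12, 19, 14, 22]
nums[mid]=23>10: swap nums[6],nums[6]; hi=5 → [4, 6, 3, 5, 8, 10, 23, 18, 11, 12, 19, 14, 22]
end: lo=5, hi=5; nums = [4, 6, 3, 5, 8, 10, 23, 18, 11, 12, 19, 14, 22]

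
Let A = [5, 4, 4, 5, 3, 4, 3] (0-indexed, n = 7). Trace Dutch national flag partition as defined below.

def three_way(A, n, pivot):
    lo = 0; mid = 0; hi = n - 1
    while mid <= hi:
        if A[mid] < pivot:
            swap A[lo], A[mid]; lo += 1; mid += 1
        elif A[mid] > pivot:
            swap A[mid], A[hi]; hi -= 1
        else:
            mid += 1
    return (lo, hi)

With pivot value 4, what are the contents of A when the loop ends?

lo=0 mid=0 hi=6
5>4: swap(0,6), hi=5 ⇒ [3, 4, 4, 5, 3, 4, 5]
3<4: swap(0,0), lo=1 mid=1 ⇒ [3, 4, 4, 5, 3, 4, 5]
4=4: mid=2
4=4: mid=3
5>4: swap(3,5), hi=4 ⇒ [3, 4, 4, 4, 3, 5, 5]
4=4: mid=4
3<4: swap(1,4), lo=2 mid=5 ⇒ [3, 3, 4, 4, 4, 5, 5]
done. lo=2 hi=4; A=[3, 3, 4, 4, 4, 5, 5]

[3, 3, 4, 4, 4, 5, 5]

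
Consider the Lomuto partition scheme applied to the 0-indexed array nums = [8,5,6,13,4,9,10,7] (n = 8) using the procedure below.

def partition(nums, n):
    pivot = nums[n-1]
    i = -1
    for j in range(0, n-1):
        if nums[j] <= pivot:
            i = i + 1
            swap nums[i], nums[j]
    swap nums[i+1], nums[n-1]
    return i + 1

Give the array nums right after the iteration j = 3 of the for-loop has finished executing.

pivot=7, i=-1
j=0: 8>7, skip
j=1: 5≤7, i=0, swap(0,1) ⇒ [5,8,6,13,4,9,10,7]
j=2: 6≤7, i=1, swap(1,2) ⇒ [5,6,8,13,4,9,10,7]
j=3: 13>7, skip
(after j=3) nums = [5,6,8,13,4,9,10,7]

[5,6,8,13,4,9,10,7]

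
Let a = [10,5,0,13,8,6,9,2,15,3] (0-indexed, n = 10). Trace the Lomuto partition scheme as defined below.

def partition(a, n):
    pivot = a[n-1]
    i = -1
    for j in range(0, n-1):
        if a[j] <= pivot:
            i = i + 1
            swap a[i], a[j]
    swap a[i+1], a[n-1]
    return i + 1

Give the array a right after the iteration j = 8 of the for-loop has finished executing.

pivot=3, i=-1
j=0: 10>3, skip
j=1: 5>3, skip
j=2: 0≤3, i=0, swap(0,2) ⇒ [0,5,10,13,8,6,9,2,15,3]
j=3: 13>3, skip
j=4: 8>3, skip
j=5: 6>3, skip
j=6: 9>3, skip
j=7: 2≤3, i=1, swap(1,7) ⇒ [0,2,10,13,8,6,9,5,15,3]
j=8: 15>3, skip
(after j=8) a = [0,2,10,13,8,6,9,5,15,3]

[0,2,10,13,8,6,9,5,15,3]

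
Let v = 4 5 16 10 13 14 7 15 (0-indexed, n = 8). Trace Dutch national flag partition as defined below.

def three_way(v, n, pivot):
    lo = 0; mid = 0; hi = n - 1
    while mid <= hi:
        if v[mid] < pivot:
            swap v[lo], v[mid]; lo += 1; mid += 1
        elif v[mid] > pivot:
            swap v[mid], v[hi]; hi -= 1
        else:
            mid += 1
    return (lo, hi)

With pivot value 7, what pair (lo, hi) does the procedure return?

(2, 2)

lo=0 mid=0 hi=7
4<7: swap(0,0), lo=1 mid=1 ⇒ 4 5 16 10 13 14 7 15
5<7: swap(1,1), lo=2 mid=2 ⇒ 4 5 16 10 13 14 7 15
16>7: swap(2,7), hi=6 ⇒ 4 5 15 10 13 14 7 16
15>7: swap(2,6), hi=5 ⇒ 4 5 7 10 13 14 15 16
7=7: mid=3
10>7: swap(3,5), hi=4 ⇒ 4 5 7 14 13 10 15 16
14>7: swap(3,4), hi=3 ⇒ 4 5 7 13 14 10 15 16
13>7: swap(3,3), hi=2 ⇒ 4 5 7 13 14 10 15 16
done. lo=2 hi=2; v=4 5 7 13 14 10 15 16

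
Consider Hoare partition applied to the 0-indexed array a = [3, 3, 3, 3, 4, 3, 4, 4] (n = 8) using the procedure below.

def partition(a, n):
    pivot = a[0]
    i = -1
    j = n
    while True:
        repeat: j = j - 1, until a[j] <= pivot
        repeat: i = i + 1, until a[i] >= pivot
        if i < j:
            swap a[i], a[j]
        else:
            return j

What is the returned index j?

2

pivot=3
j stops at 5 (3), i stops at 0 (3); swap ⇒ [3, 3, 3, 3, 4, 3, 4, 4]
j stops at 3 (3), i stops at 1 (3); swap ⇒ [3, 3, 3, 3, 4, 3, 4, 4]
j stops at 2, i stops at 2; i≥j ⇒ return 2. a=[3, 3, 3, 3, 4, 3, 4, 4]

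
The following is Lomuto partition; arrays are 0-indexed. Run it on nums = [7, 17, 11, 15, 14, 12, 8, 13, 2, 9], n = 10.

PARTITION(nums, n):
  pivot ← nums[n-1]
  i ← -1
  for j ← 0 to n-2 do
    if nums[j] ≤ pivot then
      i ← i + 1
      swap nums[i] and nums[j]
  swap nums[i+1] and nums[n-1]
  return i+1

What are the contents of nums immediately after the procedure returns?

pivot = nums[9] = 9; i = -1
j=0: nums[0]=7 ≤ 9 → i=0, swap nums[0],nums[0] (no change) → [7, 17, 11, 15, 14, 12, 8, 13, 2, 9]
j=1: nums[1]=17 > 9 → no swap
j=2: nums[2]=11 > 9 → no swap
j=3: nums[3]=15 > 9 → no swap
j=4: nums[4]=14 > 9 → no swap
j=5: nums[5]=12 > 9 → no swap
j=6: nums[6]=8 ≤ 9 → i=1, swap nums[1],nums[6] → [7, 8, 11, 15, 14, 12, 17, 13, 2, 9]
j=7: nums[7]=13 > 9 → no swap
j=8: nums[8]=2 ≤ 9 → i=2, swap nums[2],nums[8] → [7, 8, 2, 15, 14, 12, 17, 13, 11, 9]
final swap nums[3],nums[9] → [7, 8, 2, 9, 14, 12, 17, 13, 11, 15]; return 3

[7, 8, 2, 9, 14, 12, 17, 13, 11, 15]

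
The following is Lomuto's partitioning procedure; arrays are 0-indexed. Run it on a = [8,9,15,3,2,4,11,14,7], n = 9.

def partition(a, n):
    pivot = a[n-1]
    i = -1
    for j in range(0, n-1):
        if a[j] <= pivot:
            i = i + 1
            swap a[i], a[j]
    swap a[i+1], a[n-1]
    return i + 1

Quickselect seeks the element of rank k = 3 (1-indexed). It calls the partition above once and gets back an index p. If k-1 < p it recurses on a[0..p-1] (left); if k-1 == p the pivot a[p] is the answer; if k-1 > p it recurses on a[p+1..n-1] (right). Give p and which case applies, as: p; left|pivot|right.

pivot=7, i=-1
j=0: 8>7, skip
j=1: 9>7, skip
j=2: 15>7, skip
j=3: 3≤7, i=0, swap(0,3) ⇒ [3,9,15,8,2,4,11,14,7]
j=4: 2≤7, i=1, swap(1,4) ⇒ [3,2,15,8,9,4,11,14,7]
j=5: 4≤7, i=2, swap(2,5) ⇒ [3,2,4,8,9,15,11,14,7]
j=6: 11>7, skip
j=7: 14>7, skip
swap(3,8) ⇒ [3,2,4,7,9,15,11,14,8]; return 3
p = 3; k-1 = 2 < 3 ⇒ left

3; left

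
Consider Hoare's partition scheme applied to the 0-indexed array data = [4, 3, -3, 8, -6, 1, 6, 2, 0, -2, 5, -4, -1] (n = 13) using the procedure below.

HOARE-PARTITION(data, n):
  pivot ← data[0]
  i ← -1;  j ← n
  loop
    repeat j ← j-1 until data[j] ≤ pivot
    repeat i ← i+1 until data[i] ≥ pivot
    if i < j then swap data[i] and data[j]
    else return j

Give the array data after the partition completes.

pivot = data[0] = 4; i = -1, j = 13
j→12 (data[12]=-1≤4), i→0 (data[0]=4≥4); i<j, swap → [-1, 3, -3, 8, -6, 1, 6, 2, 0, -2, 5, -4, 4]
j→11 (data[11]=-4≤4), i→3 (data[3]=8≥4); i<j, swap → [-1, 3, -3, -4, -6, 1, 6, 2, 0, -2, 5, 8, 4]
j→9 (data[9]=-2≤4), i→6 (data[6]=6≥4); i<j, swap → [-1, 3, -3, -4, -6, 1, -2, 2, 0, 6, 5, 8, 4]
j→8, i→9; i≥j, return j=8. data = [-1, 3, -3, -4, -6, 1, -2, 2, 0, 6, 5, 8, 4]

[-1, 3, -3, -4, -6, 1, -2, 2, 0, 6, 5, 8, 4]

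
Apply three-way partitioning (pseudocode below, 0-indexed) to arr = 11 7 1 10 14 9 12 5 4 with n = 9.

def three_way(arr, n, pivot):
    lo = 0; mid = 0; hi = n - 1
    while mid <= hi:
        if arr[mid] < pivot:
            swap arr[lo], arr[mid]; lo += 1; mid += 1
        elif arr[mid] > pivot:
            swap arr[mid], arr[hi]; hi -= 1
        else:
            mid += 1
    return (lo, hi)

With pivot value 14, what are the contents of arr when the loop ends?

lo=0 mid=0 hi=8
11<14: swap(0,0), lo=1 mid=1 ⇒ 11 7 1 10 14 9 12 5 4
7<14: swap(1,1), lo=2 mid=2 ⇒ 11 7 1 10 14 9 12 5 4
1<14: swap(2,2), lo=3 mid=3 ⇒ 11 7 1 10 14 9 12 5 4
10<14: swap(3,3), lo=4 mid=4 ⇒ 11 7 1 10 14 9 12 5 4
14=14: mid=5
9<14: swap(4,5), lo=5 mid=6 ⇒ 11 7 1 10 9 14 12 5 4
12<14: swap(5,6), lo=6 mid=7 ⇒ 11 7 1 10 9 12 14 5 4
5<14: swap(6,7), lo=7 mid=8 ⇒ 11 7 1 10 9 12 5 14 4
4<14: swap(7,8), lo=8 mid=9 ⇒ 11 7 1 10 9 12 5 4 14
done. lo=8 hi=8; arr=11 7 1 10 9 12 5 4 14

11 7 1 10 9 12 5 4 14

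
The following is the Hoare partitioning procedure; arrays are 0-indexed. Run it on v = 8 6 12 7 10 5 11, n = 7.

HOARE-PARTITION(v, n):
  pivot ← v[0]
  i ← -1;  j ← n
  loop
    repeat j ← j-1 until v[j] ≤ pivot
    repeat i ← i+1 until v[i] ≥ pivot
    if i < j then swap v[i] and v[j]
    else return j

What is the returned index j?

pivot = v[0] = 8; i = -1, j = 7
j→5 (v[5]=5≤8), i→0 (v[0]=8≥8); i<j, swap → 5 6 12 7 10 8 11
j→3 (v[3]=7≤8), i→2 (v[2]=12≥8); i<j, swap → 5 6 7 12 10 8 11
j→2, i→3; i≥j, return j=2. v = 5 6 7 12 10 8 11

2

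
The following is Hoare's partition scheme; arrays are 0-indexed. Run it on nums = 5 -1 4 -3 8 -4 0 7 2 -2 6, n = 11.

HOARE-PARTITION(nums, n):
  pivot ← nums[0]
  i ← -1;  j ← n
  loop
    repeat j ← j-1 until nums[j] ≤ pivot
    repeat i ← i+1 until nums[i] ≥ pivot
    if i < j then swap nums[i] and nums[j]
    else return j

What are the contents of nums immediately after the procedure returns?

-2 -1 4 -3 2 -4 0 7 8 5 6

pivot = nums[0] = 5; i = -1, j = 11
j→9 (nums[9]=-2≤5), i→0 (nums[0]=5≥5); i<j, swap → -2 -1 4 -3 8 -4 0 7 2 5 6
j→8 (nums[8]=2≤5), i→4 (nums[4]=8≥5); i<j, swap → -2 -1 4 -3 2 -4 0 7 8 5 6
j→6, i→7; i≥j, return j=6. nums = -2 -1 4 -3 2 -4 0 7 8 5 6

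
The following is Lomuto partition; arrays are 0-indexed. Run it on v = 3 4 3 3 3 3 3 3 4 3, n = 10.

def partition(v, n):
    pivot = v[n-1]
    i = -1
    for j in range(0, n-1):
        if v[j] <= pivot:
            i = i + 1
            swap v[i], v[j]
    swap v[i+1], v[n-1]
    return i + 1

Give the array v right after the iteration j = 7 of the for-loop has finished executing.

pivot = v[9] = 3; i = -1
j=0: v[0]=3 ≤ 3 → i=0, swap v[0],v[0] (no change) → 3 4 3 3 3 3 3 3 4 3
j=1: v[1]=4 > 3 → no swap
j=2: v[2]=3 ≤ 3 → i=1, swap v[1],v[2] → 3 3 4 3 3 3 3 3 4 3
j=3: v[3]=3 ≤ 3 → i=2, swap v[2],v[3] → 3 3 3 4 3 3 3 3 4 3
j=4: v[4]=3 ≤ 3 → i=3, swap v[3],v[4] → 3 3 3 3 4 3 3 3 4 3
j=5: v[5]=3 ≤ 3 → i=4, swap v[4],v[5] → 3 3 3 3 3 4 3 3 4 3
j=6: v[6]=3 ≤ 3 → i=5, swap v[5],v[6] → 3 3 3 3 3 3 4 3 4 3
j=7: v[7]=3 ≤ 3 → i=6, swap v[6],v[7] → 3 3 3 3 3 3 3 4 4 3
(after j=7) v = 3 3 3 3 3 3 3 4 4 3

3 3 3 3 3 3 3 4 4 3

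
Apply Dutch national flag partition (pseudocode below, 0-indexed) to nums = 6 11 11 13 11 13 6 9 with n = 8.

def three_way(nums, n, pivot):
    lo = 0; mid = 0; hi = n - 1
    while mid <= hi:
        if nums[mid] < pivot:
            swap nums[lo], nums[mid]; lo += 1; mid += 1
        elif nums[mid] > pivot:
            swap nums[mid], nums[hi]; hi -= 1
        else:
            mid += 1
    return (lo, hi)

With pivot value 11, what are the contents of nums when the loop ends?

6 9 6 11 11 11 13 13

pivot = 11; lo=0, mid=0, hi=7
nums[mid]=6<11: swap nums[0],nums[0]; lo=1,mid=1 → 6 11 11 13 11 13 6 9
nums[mid]=11=11: mid=2
nums[mid]=11=11: mid=3
nums[mid]=13>11: swap nums[3],nums[7]; hi=6 → 6 11 11 9 11 13 6 13
nums[mid]=9<11: swap nums[1],nums[3]; lo=2,mid=4 → 6 9 11 11 11 13 6 13
nums[mid]=11=11: mid=5
nums[mid]=13>11: swap nums[5],nums[6]; hi=5 → 6 9 11 11 11 6 13 13
nums[mid]=6<11: swap nums[2],nums[5]; lo=3,mid=6 → 6 9 6 11 11 11 13 13
end: lo=3, hi=5; nums = 6 9 6 11 11 11 13 13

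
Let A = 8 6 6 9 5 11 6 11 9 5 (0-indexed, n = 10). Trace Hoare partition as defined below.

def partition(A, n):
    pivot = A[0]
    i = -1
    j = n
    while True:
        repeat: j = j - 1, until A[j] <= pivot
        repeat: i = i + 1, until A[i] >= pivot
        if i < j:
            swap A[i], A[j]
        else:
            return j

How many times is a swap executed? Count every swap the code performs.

2

pivot = A[0] = 8; i = -1, j = 10
j→9 (A[9]=5≤8), i→0 (A[0]=8≥8); i<j, swap → 5 6 6 9 5 11 6 11 9 8
j→6 (A[6]=6≤8), i→3 (A[3]=9≥8); i<j, swap → 5 6 6 6 5 11 9 11 9 8
j→4, i→5; i≥j, return j=4. A = 5 6 6 6 5 11 9 11 9 8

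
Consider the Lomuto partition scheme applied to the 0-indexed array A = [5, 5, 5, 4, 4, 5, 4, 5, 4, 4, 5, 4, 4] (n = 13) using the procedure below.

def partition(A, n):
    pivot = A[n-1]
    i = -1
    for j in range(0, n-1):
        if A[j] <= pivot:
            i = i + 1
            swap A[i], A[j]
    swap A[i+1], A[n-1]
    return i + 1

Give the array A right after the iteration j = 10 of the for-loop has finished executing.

[4, 4, 4, 4, 4, 5, 5, 5, 5, 5, 5, 4, 4]

pivot = A[12] = 4; i = -1
j=0: A[0]=5 > 4 → no swap
j=1: A[1]=5 > 4 → no swap
j=2: A[2]=5 > 4 → no swap
j=3: A[3]=4 ≤ 4 → i=0, swap A[0],A[3] → [4, 5, 5, 5, 4, 5, 4, 5, 4, 4, 5, 4, 4]
j=4: A[4]=4 ≤ 4 → i=1, swap A[1],A[4] → [4, 4, 5, 5, 5, 5, 4, 5, 4, 4, 5, 4, 4]
j=5: A[5]=5 > 4 → no swap
j=6: A[6]=4 ≤ 4 → i=2, swap A[2],A[6] → [4, 4, 4, 5, 5, 5, 5, 5, 4, 4, 5, 4, 4]
j=7: A[7]=5 > 4 → no swap
j=8: A[8]=4 ≤ 4 → i=3, swap A[3],A[8] → [4, 4, 4, 4, 5, 5, 5, 5, 5, 4, 5, 4, 4]
j=9: A[9]=4 ≤ 4 → i=4, swap A[4],A[9] → [4, 4, 4, 4, 4, 5, 5, 5, 5, 5, 5, 4, 4]
j=10: A[10]=5 > 4 → no swap
(after j=10) A = [4, 4, 4, 4, 4, 5, 5, 5, 5, 5, 5, 4, 4]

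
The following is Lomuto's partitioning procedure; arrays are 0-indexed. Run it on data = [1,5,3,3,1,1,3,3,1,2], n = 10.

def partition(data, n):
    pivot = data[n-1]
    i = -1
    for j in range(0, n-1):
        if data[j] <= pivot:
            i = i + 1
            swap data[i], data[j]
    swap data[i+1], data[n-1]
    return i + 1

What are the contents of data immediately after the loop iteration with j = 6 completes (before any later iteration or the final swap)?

[1,1,1,3,5,3,3,3,1,2]

pivot = data[9] = 2; i = -1
j=0: data[0]=1 ≤ 2 → i=0, swap data[0],data[0] (no change) → [1,5,3,3,1,1,3,3,1,2]
j=1: data[1]=5 > 2 → no swap
j=2: data[2]=3 > 2 → no swap
j=3: data[3]=3 > 2 → no swap
j=4: data[4]=1 ≤ 2 → i=1, swap data[1],data[4] → [1,1,3,3,5,1,3,3,1,2]
j=5: data[5]=1 ≤ 2 → i=2, swap data[2],data[5] → [1,1,1,3,5,3,3,3,1,2]
j=6: data[6]=3 > 2 → no swap
(after j=6) data = [1,1,1,3,5,3,3,3,1,2]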